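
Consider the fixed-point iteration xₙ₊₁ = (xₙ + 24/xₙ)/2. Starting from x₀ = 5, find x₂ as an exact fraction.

x₁ = (5 + 24/5)/2 = 49/10.
x₂ = (49/10 + 24/(49/10))/2 = 4801/980.

4801/980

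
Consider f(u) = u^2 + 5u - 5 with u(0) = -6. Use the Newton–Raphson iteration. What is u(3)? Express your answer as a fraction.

f'(u) = 2u + 5.
f(-6) = 1, f'(-6) = -7, so u(1) = (-6) - 1/(-7) = -41/7.
f(-41/7) = 1/49, f'(-41/7) = -47/7, so u(2) = (-41/7) - (1/49)/(-47/7) = -1926/329.
f(-1926/329) = 1/108241, f'(-1926/329) = -2207/329, so u(3) = (-1926/329) - (1/108241)/(-2207/329) = -4250681/726103.

-4250681/726103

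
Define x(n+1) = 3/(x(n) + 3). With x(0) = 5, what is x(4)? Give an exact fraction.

x(1) = 3/(5 + 3) = 3/8.
x(2) = 3/(3/8 + 3) = 8/9.
x(3) = 3/(8/9 + 3) = 27/35.
x(4) = 3/(27/35 + 3) = 35/44.

35/44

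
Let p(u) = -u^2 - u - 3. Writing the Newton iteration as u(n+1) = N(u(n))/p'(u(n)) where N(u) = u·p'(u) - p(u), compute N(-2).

-1

p'(u) = -2u - 1.
N(u) = u·p'(u) - p(u) = u·(-2u - 1) - (-u^2 - u - 3) = -u^2 + 3.
N(-2) = -1.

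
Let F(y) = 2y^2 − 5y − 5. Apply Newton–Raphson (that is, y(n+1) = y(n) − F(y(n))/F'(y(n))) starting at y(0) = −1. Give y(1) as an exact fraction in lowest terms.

F'(y) = 4y − 5.
F(−1) = 2, F'(−1) = −9, so y(1) = (−1) − 2/(−9) = −7/9.

−7/9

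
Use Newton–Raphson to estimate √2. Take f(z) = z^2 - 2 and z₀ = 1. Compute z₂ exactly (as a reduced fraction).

17/12

f'(z) = 2z.
f(1) = -1, f'(1) = 2, so z₁ = 1 - (-1)/2 = 3/2.
f(3/2) = 1/4, f'(3/2) = 3, so z₂ = (3/2) - (1/4)/3 = 17/12.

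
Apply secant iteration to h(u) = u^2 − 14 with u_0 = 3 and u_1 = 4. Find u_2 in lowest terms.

h(3) = −5, h(4) = 2. u_2 = 4 − 2·(4 − 3)/(2 − (−5)) = 26/7.

26/7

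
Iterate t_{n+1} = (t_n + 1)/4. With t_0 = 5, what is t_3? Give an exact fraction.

t_1 = (5 + 1)/4 = 3/2.
t_2 = ((3/2) + 1)/4 = 5/8.
t_3 = ((5/8) + 1)/4 = 13/32.

13/32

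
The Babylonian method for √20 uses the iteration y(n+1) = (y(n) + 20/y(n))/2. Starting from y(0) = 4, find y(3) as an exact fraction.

y(1) = (4 + 20/4)/2 = 9/2.
y(2) = (9/2 + 20/(9/2))/2 = 161/36.
y(3) = (161/36 + 20/(161/36))/2 = 51841/11592.

51841/11592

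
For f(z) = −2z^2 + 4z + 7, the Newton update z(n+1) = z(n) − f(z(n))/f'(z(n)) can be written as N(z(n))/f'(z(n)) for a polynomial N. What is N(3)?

f'(z) = −4z + 4.
N(z) = z·f'(z) − f(z) = z·(−4z + 4) − (−2z^2 + 4z + 7) = −2z^2 − 7.
N(3) = −25.

−25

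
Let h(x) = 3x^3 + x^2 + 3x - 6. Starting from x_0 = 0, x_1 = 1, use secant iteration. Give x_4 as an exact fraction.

h(0) = -6, h(1) = 1. x_2 = 1 - 1·(1 - 0)/(1 - (-6)) = 6/7.
h(1) = 1, h(6/7) = -276/343. x_3 = (6/7) - (-276/343)·((6/7) - 1)/((-276/343) - 1) = 570/619.
h(6/7) = -276/343, h(570/619) = -11162544/237176659. x_4 = (570/619) - (-11162544/237176659)·((570/619) - (6/7))/((-11162544/237176659) - (-276/343)) = 68837078/74434789.

68837078/74434789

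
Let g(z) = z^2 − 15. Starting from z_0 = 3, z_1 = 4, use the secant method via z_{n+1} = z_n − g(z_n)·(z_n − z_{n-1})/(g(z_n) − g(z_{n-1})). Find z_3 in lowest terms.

g(3) = −6, g(4) = 1. z_2 = 4 − 1·(4 − 3)/(1 − (−6)) = 27/7.
g(4) = 1, g(27/7) = −6/49. z_3 = (27/7) − (−6/49)·((27/7) − 4)/((−6/49) − 1) = 213/55.

213/55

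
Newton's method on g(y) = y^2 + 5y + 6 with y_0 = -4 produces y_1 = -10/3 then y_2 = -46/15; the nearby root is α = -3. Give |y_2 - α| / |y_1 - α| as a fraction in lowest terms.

1/5

y_1 - α = -10/3 - (-3) = -10/3 + 3 = -1/3, so |y_1 - α| = 1/3.
y_2 - α = -46/15 - (-3) = -46/15 + 3 = -1/15, so |y_2 - α| = 1/15.
Ratio = (1/15) / (1/3) = 1/5.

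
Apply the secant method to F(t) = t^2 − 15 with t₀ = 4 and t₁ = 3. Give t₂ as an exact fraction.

27/7

F(4) = 1, F(3) = −6. t₂ = 3 − (−6)·(3 − 4)/((−6) − 1) = 27/7.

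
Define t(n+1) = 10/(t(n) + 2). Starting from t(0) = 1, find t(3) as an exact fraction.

t(1) = 10/(1 + 2) = 10/3.
t(2) = 10/(10/3 + 2) = 15/8.
t(3) = 10/(15/8 + 2) = 80/31.

80/31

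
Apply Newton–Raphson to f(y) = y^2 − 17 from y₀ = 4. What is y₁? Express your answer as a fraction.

f'(y) = 2y.
f(4) = −1, f'(4) = 8, so y₁ = 4 − (−1)/8 = 33/8.

33/8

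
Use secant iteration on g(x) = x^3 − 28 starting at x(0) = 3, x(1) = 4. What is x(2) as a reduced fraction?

g(3) = −1, g(4) = 36. x(2) = 4 − 36·(4 − 3)/(36 − (−1)) = 112/37.

112/37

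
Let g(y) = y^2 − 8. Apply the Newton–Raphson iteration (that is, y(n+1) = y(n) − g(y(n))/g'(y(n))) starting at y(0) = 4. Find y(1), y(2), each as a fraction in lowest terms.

g'(y) = 2y.
g(4) = 8, g'(4) = 8, so y(1) = 4 − 8/8 = 3.
g(3) = 1, g'(3) = 6, so y(2) = 3 − 1/6 = 17/6.

y(1) = 3, y(2) = 17/6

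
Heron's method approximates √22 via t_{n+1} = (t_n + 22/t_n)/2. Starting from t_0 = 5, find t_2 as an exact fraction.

t_1 = (5 + 22/5)/2 = 47/10.
t_2 = (47/10 + 22/(47/10))/2 = 4409/940.

4409/940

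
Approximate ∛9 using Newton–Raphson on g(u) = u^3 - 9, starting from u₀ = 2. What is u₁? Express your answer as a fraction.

g'(u) = 3u^2.
g(2) = -1, g'(2) = 12, so u₁ = 2 - (-1)/12 = 25/12.

25/12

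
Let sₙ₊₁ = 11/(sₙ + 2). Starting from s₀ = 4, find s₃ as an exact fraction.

s₁ = 11/(4 + 2) = 11/6.
s₂ = 11/(11/6 + 2) = 66/23.
s₃ = 11/(66/23 + 2) = 253/112.

253/112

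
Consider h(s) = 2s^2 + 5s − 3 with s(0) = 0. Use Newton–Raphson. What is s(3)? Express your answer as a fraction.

h'(s) = 4s + 5.
h(0) = −3, h'(0) = 5, so s(1) = 0 − (−3)/5 = 3/5.
h(3/5) = 18/25, h'(3/5) = 37/5, so s(2) = (3/5) − (18/25)/(37/5) = 93/185.
h(93/185) = 648/34225, h'(93/185) = 1297/185, so s(3) = (93/185) − (648/34225)/(1297/185) = 119973/239945.

119973/239945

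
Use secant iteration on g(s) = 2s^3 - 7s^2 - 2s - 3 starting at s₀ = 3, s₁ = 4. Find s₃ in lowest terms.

g(3) = -18, g(4) = 5. s₂ = 4 - 5·(4 - 3)/(5 - (-18)) = 87/23.
g(4) = 5, g(87/23) = -30150/12167. s₃ = (87/23) - (-30150/12167)·((87/23) - 4)/((-30150/12167) - 5) = 70143/18197.

70143/18197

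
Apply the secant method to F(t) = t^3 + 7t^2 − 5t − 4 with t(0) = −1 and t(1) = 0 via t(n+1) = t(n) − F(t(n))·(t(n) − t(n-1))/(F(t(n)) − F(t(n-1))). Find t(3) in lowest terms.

−484/897

F(−1) = 7, F(0) = −4. t(2) = 0 − (−4)·(0 − (−1))/((−4) − 7) = −4/11.
F(0) = −4, F(−4/11) = −1736/1331. t(3) = (−4/11) − (−1736/1331)·((−4/11) − 0)/((−1736/1331) − (−4)) = −484/897.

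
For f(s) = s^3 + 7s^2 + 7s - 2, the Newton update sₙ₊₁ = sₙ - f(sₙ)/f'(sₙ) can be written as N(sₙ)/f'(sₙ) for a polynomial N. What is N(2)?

f'(s) = 3s^2 + 14s + 7.
N(s) = s·f'(s) - f(s) = s·(3s^2 + 14s + 7) - (s^3 + 7s^2 + 7s - 2) = 2s^3 + 7s^2 + 2.
N(2) = 46.

46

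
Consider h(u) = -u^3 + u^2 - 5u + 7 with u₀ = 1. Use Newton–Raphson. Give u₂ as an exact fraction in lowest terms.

h'(u) = -3u^2 + 2u - 5.
h(1) = 2, h'(1) = -6, so u₁ = 1 - 2/(-6) = 4/3.
h(4/3) = -7/27, h'(4/3) = -23/3, so u₂ = (4/3) - (-7/27)/(-23/3) = 269/207.

269/207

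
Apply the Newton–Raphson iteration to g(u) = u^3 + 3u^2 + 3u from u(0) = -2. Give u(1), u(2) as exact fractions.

u(1) = -4/3, u(2) = 16/9

g'(u) = 3u^2 + 6u + 3.
g(-2) = -2, g'(-2) = 3, so u(1) = (-2) - (-2)/3 = -4/3.
g(-4/3) = -28/27, g'(-4/3) = 1/3, so u(2) = (-4/3) - (-28/27)/(1/3) = 16/9.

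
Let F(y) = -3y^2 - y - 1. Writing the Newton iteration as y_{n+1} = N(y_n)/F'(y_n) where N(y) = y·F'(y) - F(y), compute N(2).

-11

F'(y) = -6y - 1.
N(y) = y·F'(y) - F(y) = y·(-6y - 1) - (-3y^2 - y - 1) = -3y^2 + 1.
N(2) = -11.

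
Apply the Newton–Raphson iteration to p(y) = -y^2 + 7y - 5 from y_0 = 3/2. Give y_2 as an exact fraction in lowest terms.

1159/1440

p'(y) = -2y + 7.
p(3/2) = 13/4, p'(3/2) = 4, so y_1 = (3/2) - (13/4)/4 = 11/16.
p(11/16) = -169/256, p'(11/16) = 45/8, so y_2 = (11/16) - (-169/256)/(45/8) = 1159/1440.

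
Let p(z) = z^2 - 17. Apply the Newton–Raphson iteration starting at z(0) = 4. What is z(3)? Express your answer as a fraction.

p'(z) = 2z.
p(4) = -1, p'(4) = 8, so z(1) = 4 - (-1)/8 = 33/8.
p(33/8) = 1/64, p'(33/8) = 33/4, so z(2) = (33/8) - (1/64)/(33/4) = 2177/528.
p(2177/528) = 1/278784, p'(2177/528) = 2177/264, so z(3) = (2177/528) - (1/278784)/(2177/264) = 9478657/2298912.

9478657/2298912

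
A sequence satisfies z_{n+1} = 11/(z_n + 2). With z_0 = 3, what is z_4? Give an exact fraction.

1067/425

z_1 = 11/(3 + 2) = 11/5.
z_2 = 11/(11/5 + 2) = 55/21.
z_3 = 11/(55/21 + 2) = 231/97.
z_4 = 11/(231/97 + 2) = 1067/425.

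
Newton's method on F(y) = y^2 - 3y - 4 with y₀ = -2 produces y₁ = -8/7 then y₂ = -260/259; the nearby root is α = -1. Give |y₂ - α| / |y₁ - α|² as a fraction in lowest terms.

7/37

y₁ - α = -8/7 - (-1) = -8/7 + 1 = -1/7, so |y₁ - α| = 1/7.
y₂ - α = -260/259 - (-1) = -260/259 + 1 = -1/259, so |y₂ - α| = 1/259.
|y₁ - α|² = 1/49.
Ratio = (1/259) / (1/49) = 7/37.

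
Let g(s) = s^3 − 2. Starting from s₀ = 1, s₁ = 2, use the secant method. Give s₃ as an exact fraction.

75/62

g(1) = −1, g(2) = 6. s₂ = 2 − 6·(2 − 1)/(6 − (−1)) = 8/7.
g(2) = 6, g(8/7) = −174/343. s₃ = (8/7) − (−174/343)·((8/7) − 2)/((−174/343) − 6) = 75/62.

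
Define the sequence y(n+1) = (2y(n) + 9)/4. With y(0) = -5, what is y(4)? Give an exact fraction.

y(1) = (2·(-5) + 9)/4 = -1/4.
y(2) = (2·(-1/4) + 9)/4 = 17/8.
y(3) = (2·(17/8) + 9)/4 = 53/16.
y(4) = (2·(53/16) + 9)/4 = 125/32.

125/32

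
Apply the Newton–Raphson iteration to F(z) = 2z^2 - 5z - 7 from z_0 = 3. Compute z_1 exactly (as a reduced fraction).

25/7

F'(z) = 4z - 5.
F(3) = -4, F'(3) = 7, so z_1 = 3 - (-4)/7 = 25/7.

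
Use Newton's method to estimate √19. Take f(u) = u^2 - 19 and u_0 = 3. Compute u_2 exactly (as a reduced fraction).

367/84

f'(u) = 2u.
f(3) = -10, f'(3) = 6, so u_1 = 3 - (-10)/6 = 14/3.
f(14/3) = 25/9, f'(14/3) = 28/3, so u_2 = (14/3) - (25/9)/(28/3) = 367/84.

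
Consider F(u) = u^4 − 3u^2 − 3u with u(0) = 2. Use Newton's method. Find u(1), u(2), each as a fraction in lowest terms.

u(1) = 36/17, u(2) = 1305072/620279

F'(u) = 4u^3 − 6u − 3.
F(2) = −2, F'(2) = 17, so u(1) = 2 − (−2)/17 = 36/17.
F(36/17) = 25380/83521, F'(36/17) = 109461/4913, so u(2) = (36/17) − (25380/83521)/(109461/4913) = 1305072/620279.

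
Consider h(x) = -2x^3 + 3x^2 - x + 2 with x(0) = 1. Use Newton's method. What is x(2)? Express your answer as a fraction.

h'(x) = -6x^2 + 6x - 1.
h(1) = 2, h'(1) = -1, so x(1) = 1 - 2/(-1) = 3.
h(3) = -28, h'(3) = -37, so x(2) = 3 - (-28)/(-37) = 83/37.

83/37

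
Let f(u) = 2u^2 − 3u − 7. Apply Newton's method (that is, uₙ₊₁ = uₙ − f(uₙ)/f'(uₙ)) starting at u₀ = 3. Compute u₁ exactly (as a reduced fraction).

25/9

f'(u) = 4u − 3.
f(3) = 2, f'(3) = 9, so u₁ = 3 − 2/9 = 25/9.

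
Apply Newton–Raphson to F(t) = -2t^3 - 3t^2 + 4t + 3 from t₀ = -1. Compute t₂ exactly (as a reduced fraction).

F'(t) = -6t^2 - 6t + 4.
F(-1) = -2, F'(-1) = 4, so t₁ = (-1) - (-2)/4 = -1/2.
F(-1/2) = 1/2, F'(-1/2) = 11/2, so t₂ = (-1/2) - (1/2)/(11/2) = -13/22.

-13/22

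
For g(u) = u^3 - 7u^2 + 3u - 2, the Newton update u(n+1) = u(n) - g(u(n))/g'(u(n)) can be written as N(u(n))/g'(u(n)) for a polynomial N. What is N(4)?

18

g'(u) = 3u^2 - 14u + 3.
N(u) = u·g'(u) - g(u) = u·(3u^2 - 14u + 3) - (u^3 - 7u^2 + 3u - 2) = 2u^3 - 7u^2 + 2.
N(4) = 18.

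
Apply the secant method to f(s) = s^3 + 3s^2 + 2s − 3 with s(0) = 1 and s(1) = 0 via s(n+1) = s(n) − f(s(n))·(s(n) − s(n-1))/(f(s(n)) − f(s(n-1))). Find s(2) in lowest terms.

f(1) = 3, f(0) = −3. s(2) = 0 − (−3)·(0 − 1)/((−3) − 3) = 1/2.

1/2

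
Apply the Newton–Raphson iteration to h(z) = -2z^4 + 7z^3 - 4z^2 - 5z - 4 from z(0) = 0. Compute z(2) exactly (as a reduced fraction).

-5116/11835

h'(z) = -8z^3 + 21z^2 - 8z - 5.
h(0) = -4, h'(0) = -5, so z(1) = 0 - (-4)/(-5) = -4/5.
h(-4/5) = -4352/625, h'(-4/5) = 2367/125, so z(2) = (-4/5) - (-4352/625)/(2367/125) = -5116/11835.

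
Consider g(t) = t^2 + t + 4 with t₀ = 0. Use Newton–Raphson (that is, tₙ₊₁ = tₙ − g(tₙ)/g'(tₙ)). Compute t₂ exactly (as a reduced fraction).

g'(t) = 2t + 1.
g(0) = 4, g'(0) = 1, so t₁ = 0 − 4/1 = −4.
g(−4) = 16, g'(−4) = −7, so t₂ = (−4) − 16/(−7) = −12/7.

−12/7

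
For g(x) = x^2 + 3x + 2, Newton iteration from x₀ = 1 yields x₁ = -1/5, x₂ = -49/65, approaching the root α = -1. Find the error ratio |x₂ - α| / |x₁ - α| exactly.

x₁ - α = -1/5 - (-1) = -1/5 + 1 = 4/5, so |x₁ - α| = 4/5.
x₂ - α = -49/65 - (-1) = -49/65 + 1 = 16/65, so |x₂ - α| = 16/65.
Ratio = (16/65) / (4/5) = 4/13.

4/13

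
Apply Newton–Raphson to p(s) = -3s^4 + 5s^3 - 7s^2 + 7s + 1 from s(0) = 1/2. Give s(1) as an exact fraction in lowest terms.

p'(s) = -12s^3 + 15s^2 - 14s + 7.
p(1/2) = 51/16, p'(1/2) = 9/4, so s(1) = (1/2) - (51/16)/(9/4) = -11/12.

-11/12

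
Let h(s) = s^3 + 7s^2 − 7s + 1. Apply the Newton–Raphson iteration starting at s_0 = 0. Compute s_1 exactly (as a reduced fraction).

h'(s) = 3s^2 + 14s − 7.
h(0) = 1, h'(0) = −7, so s_1 = 0 − 1/(−7) = 1/7.

1/7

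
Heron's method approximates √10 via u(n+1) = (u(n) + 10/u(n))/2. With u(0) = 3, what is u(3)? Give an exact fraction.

u(1) = (3 + 10/3)/2 = 19/6.
u(2) = (19/6 + 10/(19/6))/2 = 721/228.
u(3) = (721/228 + 10/(721/228))/2 = 1039681/328776.

1039681/328776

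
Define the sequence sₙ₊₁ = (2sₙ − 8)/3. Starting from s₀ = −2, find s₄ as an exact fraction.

s₁ = (2·(−2) − 8)/3 = −4.
s₂ = (2·(−4) − 8)/3 = −16/3.
s₃ = (2·(−16/3) − 8)/3 = −56/9.
s₄ = (2·(−56/9) − 8)/3 = −184/27.

−184/27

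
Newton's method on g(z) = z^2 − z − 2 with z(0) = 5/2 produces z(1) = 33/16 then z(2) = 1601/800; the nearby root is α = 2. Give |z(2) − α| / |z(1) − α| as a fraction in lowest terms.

z(1) − α = 33/16 − 2 = 1/16, so |z(1) − α| = 1/16.
z(2) − α = 1601/800 − 2 = 1/800, so |z(2) − α| = 1/800.
Ratio = (1/800) / (1/16) = 1/50.

1/50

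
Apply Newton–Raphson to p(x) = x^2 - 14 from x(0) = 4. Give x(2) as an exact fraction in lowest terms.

p'(x) = 2x.
p(4) = 2, p'(4) = 8, so x(1) = 4 - 2/8 = 15/4.
p(15/4) = 1/16, p'(15/4) = 15/2, so x(2) = (15/4) - (1/16)/(15/2) = 449/120.

449/120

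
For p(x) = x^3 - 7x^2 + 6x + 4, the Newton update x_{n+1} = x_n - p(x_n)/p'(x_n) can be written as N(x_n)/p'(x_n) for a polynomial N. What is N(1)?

p'(x) = 3x^2 - 14x + 6.
N(x) = x·p'(x) - p(x) = x·(3x^2 - 14x + 6) - (x^3 - 7x^2 + 6x + 4) = 2x^3 - 7x^2 - 4.
N(1) = -9.

-9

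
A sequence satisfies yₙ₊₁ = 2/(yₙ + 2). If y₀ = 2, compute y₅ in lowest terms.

y₁ = 2/(2 + 2) = 1/2.
y₂ = 2/(1/2 + 2) = 4/5.
y₃ = 2/(4/5 + 2) = 5/7.
y₄ = 2/(5/7 + 2) = 14/19.
y₅ = 2/(14/19 + 2) = 19/26.

19/26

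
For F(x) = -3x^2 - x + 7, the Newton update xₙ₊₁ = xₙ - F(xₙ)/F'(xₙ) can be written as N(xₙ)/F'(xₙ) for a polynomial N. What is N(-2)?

F'(x) = -6x - 1.
N(x) = x·F'(x) - F(x) = x·(-6x - 1) - (-3x^2 - x + 7) = -3x^2 - 7.
N(-2) = -19.

-19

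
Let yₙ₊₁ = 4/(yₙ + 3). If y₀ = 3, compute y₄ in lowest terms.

180/179

y₁ = 4/(3 + 3) = 2/3.
y₂ = 4/(2/3 + 3) = 12/11.
y₃ = 4/(12/11 + 3) = 44/45.
y₄ = 4/(44/45 + 3) = 180/179.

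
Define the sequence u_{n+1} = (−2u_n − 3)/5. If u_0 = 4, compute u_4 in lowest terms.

u_1 = (−2·4 − 3)/5 = −11/5.
u_2 = (−2·(−11/5) − 3)/5 = 7/25.
u_3 = (−2·(7/25) − 3)/5 = −89/125.
u_4 = (−2·(−89/125) − 3)/5 = −197/625.

−197/625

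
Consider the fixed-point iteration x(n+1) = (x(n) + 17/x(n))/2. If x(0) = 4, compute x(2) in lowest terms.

x(1) = (4 + 17/4)/2 = 33/8.
x(2) = (33/8 + 17/(33/8))/2 = 2177/528.

2177/528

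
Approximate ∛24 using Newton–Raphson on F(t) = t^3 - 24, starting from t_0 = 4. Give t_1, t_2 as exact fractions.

F'(t) = 3t^2.
F(4) = 40, F'(4) = 48, so t_1 = 4 - 40/48 = 19/6.
F(19/6) = 1675/216, F'(19/6) = 361/12, so t_2 = (19/6) - (1675/216)/(361/12) = 9451/3249.

t_1 = 19/6, t_2 = 9451/3249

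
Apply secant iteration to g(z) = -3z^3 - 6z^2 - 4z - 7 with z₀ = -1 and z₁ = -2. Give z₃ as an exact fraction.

-1357/703

g(-1) = -6, g(-2) = 1. z₂ = (-2) - 1·((-2) - (-1))/(1 - (-6)) = -13/7.
g(-2) = 1, g(-13/7) = -360/343. z₃ = (-13/7) - (-360/343)·((-13/7) - (-2))/((-360/343) - 1) = -1357/703.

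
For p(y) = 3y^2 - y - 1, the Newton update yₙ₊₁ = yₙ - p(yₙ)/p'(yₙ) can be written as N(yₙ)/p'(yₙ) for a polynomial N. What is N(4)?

49

p'(y) = 6y - 1.
N(y) = y·p'(y) - p(y) = y·(6y - 1) - (3y^2 - y - 1) = 3y^2 + 1.
N(4) = 49.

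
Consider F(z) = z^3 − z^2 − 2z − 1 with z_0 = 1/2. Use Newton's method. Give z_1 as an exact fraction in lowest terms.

−4/9

F'(z) = 3z^2 − 2z − 2.
F(1/2) = −17/8, F'(1/2) = −9/4, so z_1 = (1/2) − (−17/8)/(−9/4) = −4/9.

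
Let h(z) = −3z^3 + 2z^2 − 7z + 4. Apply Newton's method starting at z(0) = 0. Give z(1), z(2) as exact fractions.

z(1) = 4/7, z(2) = 1532/2625

h'(z) = −9z^2 + 4z − 7.
h(0) = 4, h'(0) = −7, so z(1) = 0 − 4/(−7) = 4/7.
h(4/7) = 32/343, h'(4/7) = −375/49, so z(2) = (4/7) − (32/343)/(−375/49) = 1532/2625.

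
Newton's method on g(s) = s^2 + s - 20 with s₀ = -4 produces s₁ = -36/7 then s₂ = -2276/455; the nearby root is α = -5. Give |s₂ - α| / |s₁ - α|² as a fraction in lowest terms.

7/65

s₁ - α = -36/7 - (-5) = -36/7 + 5 = -1/7, so |s₁ - α| = 1/7.
s₂ - α = -2276/455 - (-5) = -2276/455 + 5 = -1/455, so |s₂ - α| = 1/455.
|s₁ - α|² = 1/49.
Ratio = (1/455) / (1/49) = 7/65.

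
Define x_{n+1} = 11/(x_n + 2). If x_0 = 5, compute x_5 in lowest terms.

x_1 = 11/(5 + 2) = 11/7.
x_2 = 11/(11/7 + 2) = 77/25.
x_3 = 11/(77/25 + 2) = 275/127.
x_4 = 11/(275/127 + 2) = 1397/529.
x_5 = 11/(1397/529 + 2) = 5819/2455.

5819/2455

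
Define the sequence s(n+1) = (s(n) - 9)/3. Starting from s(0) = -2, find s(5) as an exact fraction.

-1091/243

s(1) = ((-2) - 9)/3 = -11/3.
s(2) = ((-11/3) - 9)/3 = -38/9.
s(3) = ((-38/9) - 9)/3 = -119/27.
s(4) = ((-119/27) - 9)/3 = -362/81.
s(5) = ((-362/81) - 9)/3 = -1091/243.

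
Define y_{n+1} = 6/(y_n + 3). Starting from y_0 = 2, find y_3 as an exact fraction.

y_1 = 6/(2 + 3) = 6/5.
y_2 = 6/(6/5 + 3) = 10/7.
y_3 = 6/(10/7 + 3) = 42/31.

42/31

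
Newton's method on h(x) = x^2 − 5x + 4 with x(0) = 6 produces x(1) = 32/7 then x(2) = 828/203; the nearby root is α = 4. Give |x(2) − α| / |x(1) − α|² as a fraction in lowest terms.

7/29

x(1) − α = 32/7 − 4 = 4/7, so |x(1) − α| = 4/7.
x(2) − α = 828/203 − 4 = 16/203, so |x(2) − α| = 16/203.
|x(1) − α|² = 16/49.
Ratio = (16/203) / (16/49) = 7/29.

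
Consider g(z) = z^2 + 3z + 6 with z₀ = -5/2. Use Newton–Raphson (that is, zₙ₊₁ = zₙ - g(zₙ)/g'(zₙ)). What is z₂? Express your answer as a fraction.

g'(z) = 2z + 3.
g(-5/2) = 19/4, g'(-5/2) = -2, so z₁ = (-5/2) - (19/4)/(-2) = -1/8.
g(-1/8) = 361/64, g'(-1/8) = 11/4, so z₂ = (-1/8) - (361/64)/(11/4) = -383/176.

-383/176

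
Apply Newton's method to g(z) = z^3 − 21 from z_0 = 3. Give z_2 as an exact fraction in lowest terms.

g'(z) = 3z^2.
g(3) = 6, g'(3) = 27, so z_1 = 3 − 6/27 = 25/9.
g(25/9) = 316/729, g'(25/9) = 625/27, so z_2 = (25/9) − (316/729)/(625/27) = 46559/16875.

46559/16875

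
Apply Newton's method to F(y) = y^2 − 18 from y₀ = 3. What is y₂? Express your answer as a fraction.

F'(y) = 2y.
F(3) = −9, F'(3) = 6, so y₁ = 3 − (−9)/6 = 9/2.
F(9/2) = 9/4, F'(9/2) = 9, so y₂ = (9/2) − (9/4)/9 = 17/4.

17/4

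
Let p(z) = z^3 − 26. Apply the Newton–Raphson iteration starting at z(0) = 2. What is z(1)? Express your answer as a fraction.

p'(z) = 3z^2.
p(2) = −18, p'(2) = 12, so z(1) = 2 − (−18)/12 = 7/2.

7/2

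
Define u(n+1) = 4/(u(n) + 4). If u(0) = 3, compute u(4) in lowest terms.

u(1) = 4/(3 + 4) = 4/7.
u(2) = 4/(4/7 + 4) = 7/8.
u(3) = 4/(7/8 + 4) = 32/39.
u(4) = 4/(32/39 + 4) = 39/47.

39/47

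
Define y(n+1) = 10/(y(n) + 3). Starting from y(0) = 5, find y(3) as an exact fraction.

170/91

y(1) = 10/(5 + 3) = 5/4.
y(2) = 10/(5/4 + 3) = 40/17.
y(3) = 10/(40/17 + 3) = 170/91.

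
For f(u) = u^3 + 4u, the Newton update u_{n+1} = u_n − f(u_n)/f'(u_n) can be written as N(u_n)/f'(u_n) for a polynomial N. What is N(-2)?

−16

f'(u) = 3u^2 + 4.
N(u) = u·f'(u) − f(u) = u·(3u^2 + 4) − (u^3 + 4u) = 2u^3.
N(-2) = −16.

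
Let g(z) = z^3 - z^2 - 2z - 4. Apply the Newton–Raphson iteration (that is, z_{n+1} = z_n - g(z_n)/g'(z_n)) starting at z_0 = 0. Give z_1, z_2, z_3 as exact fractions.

g'(z) = 3z^2 - 2z - 2.
g(0) = -4, g'(0) = -2, so z_1 = 0 - (-4)/(-2) = -2.
g(-2) = -12, g'(-2) = 14, so z_2 = (-2) - (-12)/14 = -8/7.
g(-8/7) = -1548/343, g'(-8/7) = 206/49, so z_3 = (-8/7) - (-1548/343)/(206/49) = -50/721.

z_1 = -2, z_2 = -8/7, z_3 = -50/721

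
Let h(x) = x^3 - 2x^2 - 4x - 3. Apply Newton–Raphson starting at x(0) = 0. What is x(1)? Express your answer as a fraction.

-3/4

h'(x) = 3x^2 - 4x - 4.
h(0) = -3, h'(0) = -4, so x(1) = 0 - (-3)/(-4) = -3/4.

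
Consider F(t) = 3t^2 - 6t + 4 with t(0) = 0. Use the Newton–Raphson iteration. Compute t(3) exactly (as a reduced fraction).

F'(t) = 6t - 6.
F(0) = 4, F'(0) = -6, so t(1) = 0 - 4/(-6) = 2/3.
F(2/3) = 4/3, F'(2/3) = -2, so t(2) = (2/3) - (4/3)/(-2) = 4/3.
F(4/3) = 4/3, F'(4/3) = 2, so t(3) = (4/3) - (4/3)/2 = 2/3.

2/3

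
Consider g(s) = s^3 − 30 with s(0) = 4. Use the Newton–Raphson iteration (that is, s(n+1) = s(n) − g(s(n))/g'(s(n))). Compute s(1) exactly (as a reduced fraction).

79/24

g'(s) = 3s^2.
g(4) = 34, g'(4) = 48, so s(1) = 4 − 34/48 = 79/24.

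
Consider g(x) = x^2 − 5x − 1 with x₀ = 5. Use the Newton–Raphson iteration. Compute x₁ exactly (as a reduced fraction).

26/5

g'(x) = 2x − 5.
g(5) = −1, g'(5) = 5, so x₁ = 5 − (−1)/5 = 26/5.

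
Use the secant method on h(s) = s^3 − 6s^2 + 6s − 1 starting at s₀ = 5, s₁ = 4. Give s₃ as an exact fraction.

2903/599

h(5) = 4, h(4) = −9. s₂ = 4 − (−9)·(4 − 5)/((−9) − 4) = 61/13.
h(4) = −9, h(61/13) = −3600/2197. s₃ = (61/13) − (−3600/2197)·((61/13) − 4)/((−3600/2197) − (−9)) = 2903/599.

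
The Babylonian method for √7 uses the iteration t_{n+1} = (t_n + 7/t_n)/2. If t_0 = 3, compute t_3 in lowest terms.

32257/12192

t_1 = (3 + 7/3)/2 = 8/3.
t_2 = (8/3 + 7/(8/3))/2 = 127/48.
t_3 = (127/48 + 7/(127/48))/2 = 32257/12192.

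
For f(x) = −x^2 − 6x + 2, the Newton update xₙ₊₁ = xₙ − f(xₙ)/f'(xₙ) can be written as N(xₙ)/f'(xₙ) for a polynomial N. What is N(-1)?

−3

f'(x) = −2x − 6.
N(x) = x·f'(x) − f(x) = x·(−2x − 6) − (−x^2 − 6x + 2) = −x^2 − 2.
N(-1) = −3.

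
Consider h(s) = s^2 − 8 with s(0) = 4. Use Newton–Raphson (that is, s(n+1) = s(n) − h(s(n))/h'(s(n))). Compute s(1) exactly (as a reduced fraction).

3

h'(s) = 2s.
h(4) = 8, h'(4) = 8, so s(1) = 4 − 8/8 = 3.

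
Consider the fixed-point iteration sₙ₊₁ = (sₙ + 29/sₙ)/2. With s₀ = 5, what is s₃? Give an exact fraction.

s₁ = (5 + 29/5)/2 = 27/5.
s₂ = (27/5 + 29/(27/5))/2 = 727/135.
s₃ = (727/135 + 29/(727/135))/2 = 528527/98145.

528527/98145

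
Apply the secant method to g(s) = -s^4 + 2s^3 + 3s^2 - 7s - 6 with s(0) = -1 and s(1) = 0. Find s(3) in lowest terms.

-2058/2563

g(-1) = 1, g(0) = -6. s(2) = 0 - (-6)·(0 - (-1))/((-6) - 1) = -6/7.
g(0) = -6, g(-6/7) = 972/2401. s(3) = (-6/7) - (972/2401)·((-6/7) - 0)/((972/2401) - (-6)) = -2058/2563.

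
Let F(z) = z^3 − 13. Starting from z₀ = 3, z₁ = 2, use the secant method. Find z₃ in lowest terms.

11659/4927

F(3) = 14, F(2) = −5. z₂ = 2 − (−5)·(2 − 3)/((−5) − 14) = 43/19.
F(2) = −5, F(43/19) = −9660/6859. z₃ = (43/19) − (−9660/6859)·((43/19) − 2)/((−9660/6859) − (−5)) = 11659/4927.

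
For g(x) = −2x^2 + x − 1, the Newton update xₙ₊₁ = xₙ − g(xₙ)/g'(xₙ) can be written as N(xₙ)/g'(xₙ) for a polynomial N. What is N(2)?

g'(x) = −4x + 1.
N(x) = x·g'(x) − g(x) = x·(−4x + 1) − (−2x^2 + x − 1) = −2x^2 + 1.
N(2) = −7.

−7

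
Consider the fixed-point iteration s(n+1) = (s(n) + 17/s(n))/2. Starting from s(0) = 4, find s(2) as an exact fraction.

2177/528

s(1) = (4 + 17/4)/2 = 33/8.
s(2) = (33/8 + 17/(33/8))/2 = 2177/528.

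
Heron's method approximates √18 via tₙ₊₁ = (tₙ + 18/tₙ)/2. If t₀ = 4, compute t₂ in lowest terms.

t₁ = (4 + 18/4)/2 = 17/4.
t₂ = (17/4 + 18/(17/4))/2 = 577/136.

577/136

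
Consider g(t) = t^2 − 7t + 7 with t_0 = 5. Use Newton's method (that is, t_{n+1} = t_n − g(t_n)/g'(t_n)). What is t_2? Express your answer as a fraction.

g'(t) = 2t − 7.
g(5) = −3, g'(5) = 3, so t_1 = 5 − (−3)/3 = 6.
g(6) = 1, g'(6) = 5, so t_2 = 6 − 1/5 = 29/5.

29/5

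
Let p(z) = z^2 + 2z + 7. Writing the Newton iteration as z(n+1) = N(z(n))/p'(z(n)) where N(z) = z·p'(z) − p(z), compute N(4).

9

p'(z) = 2z + 2.
N(z) = z·p'(z) − p(z) = z·(2z + 2) − (z^2 + 2z + 7) = z^2 − 7.
N(4) = 9.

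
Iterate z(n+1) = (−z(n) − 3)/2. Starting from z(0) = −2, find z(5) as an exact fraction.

z(1) = (−(−2) − 3)/2 = −1/2.
z(2) = (−(−1/2) − 3)/2 = −5/4.
z(3) = (−(−5/4) − 3)/2 = −7/8.
z(4) = (−(−7/8) − 3)/2 = −17/16.
z(5) = (−(−17/16) − 3)/2 = −31/32.

−31/32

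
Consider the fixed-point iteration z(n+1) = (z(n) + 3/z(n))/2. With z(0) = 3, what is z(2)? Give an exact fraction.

7/4

z(1) = (3 + 3/3)/2 = 2.
z(2) = (2 + 3/2)/2 = 7/4.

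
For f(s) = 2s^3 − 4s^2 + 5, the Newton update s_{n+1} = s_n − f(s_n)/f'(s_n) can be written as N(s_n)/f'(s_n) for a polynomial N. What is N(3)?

f'(s) = 6s^2 − 8s.
N(s) = s·f'(s) − f(s) = s·(6s^2 − 8s) − (2s^3 − 4s^2 + 5) = 4s^3 − 4s^2 − 5.
N(3) = 67.

67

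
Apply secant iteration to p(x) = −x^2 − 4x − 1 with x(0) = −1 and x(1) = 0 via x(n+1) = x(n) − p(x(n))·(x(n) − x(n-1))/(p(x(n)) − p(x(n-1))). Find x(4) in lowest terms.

−15/56

p(−1) = 2, p(0) = −1. x(2) = 0 − (−1)·(0 − (−1))/((−1) − 2) = −1/3.
p(0) = −1, p(−1/3) = 2/9. x(3) = (−1/3) − (2/9)·((−1/3) − 0)/((2/9) − (−1)) = −3/11.
p(−1/3) = 2/9, p(−3/11) = 2/121. x(4) = (−3/11) − (2/121)·((−3/11) − (−1/3))/((2/121) − (2/9)) = −15/56.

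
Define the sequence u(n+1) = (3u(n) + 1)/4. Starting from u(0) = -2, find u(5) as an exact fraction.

295/1024

u(1) = (3·(-2) + 1)/4 = -5/4.
u(2) = (3·(-5/4) + 1)/4 = -11/16.
u(3) = (3·(-11/16) + 1)/4 = -17/64.
u(4) = (3·(-17/64) + 1)/4 = 13/256.
u(5) = (3·(13/256) + 1)/4 = 295/1024.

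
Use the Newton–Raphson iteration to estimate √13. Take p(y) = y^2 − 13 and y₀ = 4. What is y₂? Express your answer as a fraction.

1673/464

p'(y) = 2y.
p(4) = 3, p'(4) = 8, so y₁ = 4 − 3/8 = 29/8.
p(29/8) = 9/64, p'(29/8) = 29/4, so y₂ = (29/8) − (9/64)/(29/4) = 1673/464.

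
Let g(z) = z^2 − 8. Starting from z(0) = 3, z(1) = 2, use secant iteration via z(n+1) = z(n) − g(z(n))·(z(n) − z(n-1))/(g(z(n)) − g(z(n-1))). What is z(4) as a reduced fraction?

478/169

g(3) = 1, g(2) = −4. z(2) = 2 − (−4)·(2 − 3)/((−4) − 1) = 14/5.
g(2) = −4, g(14/5) = −4/25. z(3) = (14/5) − (−4/25)·((14/5) − 2)/((−4/25) − (−4)) = 17/6.
g(14/5) = −4/25, g(17/6) = 1/36. z(4) = (17/6) − (1/36)·((17/6) − (14/5))/((1/36) − (−4/25)) = 478/169.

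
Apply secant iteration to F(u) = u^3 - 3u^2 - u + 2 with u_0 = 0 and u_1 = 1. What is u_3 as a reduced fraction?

26/35

F(0) = 2, F(1) = -1. u_2 = 1 - (-1)·(1 - 0)/((-1) - 2) = 2/3.
F(1) = -1, F(2/3) = 8/27. u_3 = (2/3) - (8/27)·((2/3) - 1)/((8/27) - (-1)) = 26/35.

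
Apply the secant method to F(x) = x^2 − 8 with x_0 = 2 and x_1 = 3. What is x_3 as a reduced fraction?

82/29

F(2) = −4, F(3) = 1. x_2 = 3 − 1·(3 − 2)/(1 − (−4)) = 14/5.
F(3) = 1, F(14/5) = −4/25. x_3 = (14/5) − (−4/25)·((14/5) − 3)/((−4/25) − 1) = 82/29.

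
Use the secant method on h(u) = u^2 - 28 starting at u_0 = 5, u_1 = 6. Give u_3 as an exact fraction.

h(5) = -3, h(6) = 8. u_2 = 6 - 8·(6 - 5)/(8 - (-3)) = 58/11.
h(6) = 8, h(58/11) = -24/121. u_3 = (58/11) - (-24/121)·((58/11) - 6)/((-24/121) - 8) = 164/31.

164/31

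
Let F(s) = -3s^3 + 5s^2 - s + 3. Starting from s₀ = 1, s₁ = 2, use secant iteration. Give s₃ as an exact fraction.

1027/587

F(1) = 4, F(2) = -3. s₂ = 2 - (-3)·(2 - 1)/((-3) - 4) = 11/7.
F(2) = -3, F(11/7) = 732/343. s₃ = (11/7) - (732/343)·((11/7) - 2)/((732/343) - (-3)) = 1027/587.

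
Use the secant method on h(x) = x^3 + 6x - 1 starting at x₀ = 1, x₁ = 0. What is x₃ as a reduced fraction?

h(1) = 6, h(0) = -1. x₂ = 0 - (-1)·(0 - 1)/((-1) - 6) = 1/7.
h(0) = -1, h(1/7) = -48/343. x₃ = (1/7) - (-48/343)·((1/7) - 0)/((-48/343) - (-1)) = 49/295.

49/295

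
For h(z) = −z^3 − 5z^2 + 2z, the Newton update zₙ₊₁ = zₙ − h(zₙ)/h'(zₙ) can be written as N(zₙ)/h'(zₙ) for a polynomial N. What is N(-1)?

−3

h'(z) = −3z^2 − 10z + 2.
N(z) = z·h'(z) − h(z) = z·(−3z^2 − 10z + 2) − (−z^3 − 5z^2 + 2z) = −2z^3 − 5z^2.
N(-1) = −3.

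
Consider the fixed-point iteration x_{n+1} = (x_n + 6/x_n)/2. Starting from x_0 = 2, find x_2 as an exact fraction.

x_1 = (2 + 6/2)/2 = 5/2.
x_2 = (5/2 + 6/(5/2))/2 = 49/20.

49/20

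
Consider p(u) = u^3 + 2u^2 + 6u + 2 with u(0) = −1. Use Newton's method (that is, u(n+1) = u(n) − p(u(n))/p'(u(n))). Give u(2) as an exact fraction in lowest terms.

−113/305

p'(u) = 3u^2 + 4u + 6.
p(−1) = −3, p'(−1) = 5, so u(1) = (−1) − (−3)/5 = −2/5.
p(−2/5) = −18/125, p'(−2/5) = 122/25, so u(2) = (−2/5) − (−18/125)/(122/25) = −113/305.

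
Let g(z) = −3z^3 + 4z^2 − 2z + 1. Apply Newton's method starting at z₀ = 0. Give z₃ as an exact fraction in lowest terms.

127/59

g'(z) = −9z^2 + 8z − 2.
g(0) = 1, g'(0) = −2, so z₁ = 0 − 1/(−2) = 1/2.
g(1/2) = 5/8, g'(1/2) = −1/4, so z₂ = (1/2) − (5/8)/(−1/4) = 3.
g(3) = −50, g'(3) = −59, so z₃ = 3 − (−50)/(−59) = 127/59.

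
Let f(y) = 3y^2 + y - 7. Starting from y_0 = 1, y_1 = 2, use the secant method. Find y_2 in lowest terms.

f(1) = -3, f(2) = 7. y_2 = 2 - 7·(2 - 1)/(7 - (-3)) = 13/10.

13/10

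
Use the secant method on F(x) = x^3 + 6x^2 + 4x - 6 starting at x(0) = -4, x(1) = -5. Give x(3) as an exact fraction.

F(-4) = 10, F(-5) = -1. x(2) = (-5) - (-1)·((-5) - (-4))/((-1) - 10) = -54/11.
F(-5) = -1, F(-54/11) = 870/1331. x(3) = (-54/11) - (870/1331)·((-54/11) - (-5))/((870/1331) - (-1)) = -10884/2201.

-10884/2201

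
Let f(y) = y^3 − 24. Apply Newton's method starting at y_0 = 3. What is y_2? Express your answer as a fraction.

f'(y) = 3y^2.
f(3) = 3, f'(3) = 27, so y_1 = 3 − 3/27 = 26/9.
f(26/9) = 80/729, f'(26/9) = 676/27, so y_2 = (26/9) − (80/729)/(676/27) = 13162/4563.

13162/4563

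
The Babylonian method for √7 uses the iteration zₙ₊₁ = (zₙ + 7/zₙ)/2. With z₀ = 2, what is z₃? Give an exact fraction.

108497/41008

z₁ = (2 + 7/2)/2 = 11/4.
z₂ = (11/4 + 7/(11/4))/2 = 233/88.
z₃ = (233/88 + 7/(233/88))/2 = 108497/41008.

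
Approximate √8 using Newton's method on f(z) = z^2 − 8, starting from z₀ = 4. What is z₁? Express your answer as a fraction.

3

f'(z) = 2z.
f(4) = 8, f'(4) = 8, so z₁ = 4 − 8/8 = 3.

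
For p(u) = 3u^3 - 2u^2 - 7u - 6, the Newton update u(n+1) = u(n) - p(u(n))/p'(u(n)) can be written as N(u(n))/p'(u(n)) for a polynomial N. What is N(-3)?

-174

p'(u) = 9u^2 - 4u - 7.
N(u) = u·p'(u) - p(u) = u·(9u^2 - 4u - 7) - (3u^3 - 2u^2 - 7u - 6) = 6u^3 - 2u^2 + 6.
N(-3) = -174.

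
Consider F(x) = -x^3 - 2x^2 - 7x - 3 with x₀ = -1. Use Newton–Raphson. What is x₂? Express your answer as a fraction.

-11/23

F'(x) = -3x^2 - 4x - 7.
F(-1) = 3, F'(-1) = -6, so x₁ = (-1) - 3/(-6) = -1/2.
F(-1/2) = 1/8, F'(-1/2) = -23/4, so x₂ = (-1/2) - (1/8)/(-23/4) = -11/23.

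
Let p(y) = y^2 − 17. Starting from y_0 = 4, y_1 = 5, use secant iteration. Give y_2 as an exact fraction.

37/9

p(4) = −1, p(5) = 8. y_2 = 5 − 8·(5 − 4)/(8 − (−1)) = 37/9.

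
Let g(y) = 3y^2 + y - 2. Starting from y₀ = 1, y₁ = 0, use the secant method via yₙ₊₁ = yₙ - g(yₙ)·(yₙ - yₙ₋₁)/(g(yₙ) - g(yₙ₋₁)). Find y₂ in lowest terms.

g(1) = 2, g(0) = -2. y₂ = 0 - (-2)·(0 - 1)/((-2) - 2) = 1/2.

1/2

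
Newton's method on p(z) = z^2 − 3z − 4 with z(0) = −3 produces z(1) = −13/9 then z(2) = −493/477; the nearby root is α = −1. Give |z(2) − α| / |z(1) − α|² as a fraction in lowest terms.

z(1) − α = −13/9 − (−1) = −13/9 + 1 = −4/9, so |z(1) − α| = 4/9.
z(2) − α = −493/477 − (−1) = −493/477 + 1 = −16/477, so |z(2) − α| = 16/477.
|z(1) − α|² = 16/81.
Ratio = (16/477) / (16/81) = 9/53.

9/53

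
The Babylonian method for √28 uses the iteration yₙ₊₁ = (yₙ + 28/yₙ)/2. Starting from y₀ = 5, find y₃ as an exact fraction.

62921681/11891080

y₁ = (5 + 28/5)/2 = 53/10.
y₂ = (53/10 + 28/(53/10))/2 = 5609/1060.
y₃ = (5609/1060 + 28/(5609/1060))/2 = 62921681/11891080.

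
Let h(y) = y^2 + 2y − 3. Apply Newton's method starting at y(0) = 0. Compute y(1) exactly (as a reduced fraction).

3/2

h'(y) = 2y + 2.
h(0) = −3, h'(0) = 2, so y(1) = 0 − (−3)/2 = 3/2.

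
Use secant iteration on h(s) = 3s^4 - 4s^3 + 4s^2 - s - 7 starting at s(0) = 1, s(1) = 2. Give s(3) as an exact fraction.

h(1) = -5, h(2) = 23. s(2) = 2 - 23·(2 - 1)/(23 - (-5)) = 33/28.
h(2) = 23, h(33/28) = -2079085/614656. s(3) = (33/28) - (-2079085/614656)·((33/28) - 2)/((-2079085/614656) - 23) = 905206/705051.

905206/705051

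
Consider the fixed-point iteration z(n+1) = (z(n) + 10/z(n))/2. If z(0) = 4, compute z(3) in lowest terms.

z(1) = (4 + 10/4)/2 = 13/4.
z(2) = (13/4 + 10/(13/4))/2 = 329/104.
z(3) = (329/104 + 10/(329/104))/2 = 216401/68432.

216401/68432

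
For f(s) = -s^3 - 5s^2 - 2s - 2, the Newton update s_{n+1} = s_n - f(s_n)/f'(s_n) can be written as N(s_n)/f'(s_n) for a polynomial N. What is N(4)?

-206

f'(s) = -3s^2 - 10s - 2.
N(s) = s·f'(s) - f(s) = s·(-3s^2 - 10s - 2) - (-s^3 - 5s^2 - 2s - 2) = -2s^3 - 5s^2 + 2.
N(4) = -206.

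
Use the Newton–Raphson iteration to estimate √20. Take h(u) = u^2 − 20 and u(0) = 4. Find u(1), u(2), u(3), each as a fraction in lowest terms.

u(1) = 9/2, u(2) = 161/36, u(3) = 51841/11592

h'(u) = 2u.
h(4) = −4, h'(4) = 8, so u(1) = 4 − (−4)/8 = 9/2.
h(9/2) = 1/4, h'(9/2) = 9, so u(2) = (9/2) − (1/4)/9 = 161/36.
h(161/36) = 1/1296, h'(161/36) = 161/18, so u(3) = (161/36) − (1/1296)/(161/18) = 51841/11592.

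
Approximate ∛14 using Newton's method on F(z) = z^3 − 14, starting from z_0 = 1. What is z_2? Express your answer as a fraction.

F'(z) = 3z^2.
F(1) = −13, F'(1) = 3, so z_1 = 1 − (−13)/3 = 16/3.
F(16/3) = 3718/27, F'(16/3) = 256/3, so z_2 = (16/3) − (3718/27)/(256/3) = 4285/1152.

4285/1152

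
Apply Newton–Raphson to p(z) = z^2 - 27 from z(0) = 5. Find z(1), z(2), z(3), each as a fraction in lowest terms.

p'(z) = 2z.
p(5) = -2, p'(5) = 10, so z(1) = 5 - (-2)/10 = 26/5.
p(26/5) = 1/25, p'(26/5) = 52/5, so z(2) = (26/5) - (1/25)/(52/5) = 1351/260.
p(1351/260) = 1/67600, p'(1351/260) = 1351/130, so z(3) = (1351/260) - (1/67600)/(1351/130) = 3650401/702520.

z(1) = 26/5, z(2) = 1351/260, z(3) = 3650401/702520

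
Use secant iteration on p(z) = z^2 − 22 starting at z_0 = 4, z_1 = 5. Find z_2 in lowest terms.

14/3

p(4) = −6, p(5) = 3. z_2 = 5 − 3·(5 − 4)/(3 − (−6)) = 14/3.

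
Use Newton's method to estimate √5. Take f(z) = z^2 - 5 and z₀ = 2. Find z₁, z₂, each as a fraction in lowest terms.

z₁ = 9/4, z₂ = 161/72

f'(z) = 2z.
f(2) = -1, f'(2) = 4, so z₁ = 2 - (-1)/4 = 9/4.
f(9/4) = 1/16, f'(9/4) = 9/2, so z₂ = (9/4) - (1/16)/(9/2) = 161/72.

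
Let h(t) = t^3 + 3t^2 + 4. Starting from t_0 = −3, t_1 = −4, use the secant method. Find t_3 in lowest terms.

−316/95

h(−3) = 4, h(−4) = −12. t_2 = (−4) − (−12)·((−4) − (−3))/((−12) − 4) = −13/4.
h(−4) = −12, h(−13/4) = 87/64. t_3 = (−13/4) − (87/64)·((−13/4) − (−4))/((87/64) − (−12)) = −316/95.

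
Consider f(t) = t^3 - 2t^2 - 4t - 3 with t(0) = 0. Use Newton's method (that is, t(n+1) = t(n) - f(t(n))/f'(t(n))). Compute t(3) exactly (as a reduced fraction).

-21/13

f'(t) = 3t^2 - 4t - 4.
f(0) = -3, f'(0) = -4, so t(1) = 0 - (-3)/(-4) = -3/4.
f(-3/4) = -99/64, f'(-3/4) = 11/16, so t(2) = (-3/4) - (-99/64)/(11/16) = 3/2.
f(3/2) = -81/8, f'(3/2) = -13/4, so t(3) = (3/2) - (-81/8)/(-13/4) = -21/13.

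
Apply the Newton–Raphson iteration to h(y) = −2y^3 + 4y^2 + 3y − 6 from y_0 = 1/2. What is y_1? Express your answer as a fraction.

13/11

h'(y) = −6y^2 + 8y + 3.
h(1/2) = −15/4, h'(1/2) = 11/2, so y_1 = (1/2) − (−15/4)/(11/2) = 13/11.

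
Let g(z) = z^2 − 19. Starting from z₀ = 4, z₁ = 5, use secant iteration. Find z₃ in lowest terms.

g(4) = −3, g(5) = 6. z₂ = 5 − 6·(5 − 4)/(6 − (−3)) = 13/3.
g(5) = 6, g(13/3) = −2/9. z₃ = (13/3) − (−2/9)·((13/3) − 5)/((−2/9) − 6) = 61/14.

61/14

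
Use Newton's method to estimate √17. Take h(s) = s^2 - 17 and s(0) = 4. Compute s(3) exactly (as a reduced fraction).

9478657/2298912

h'(s) = 2s.
h(4) = -1, h'(4) = 8, so s(1) = 4 - (-1)/8 = 33/8.
h(33/8) = 1/64, h'(33/8) = 33/4, so s(2) = (33/8) - (1/64)/(33/4) = 2177/528.
h(2177/528) = 1/278784, h'(2177/528) = 2177/264, so s(3) = (2177/528) - (1/278784)/(2177/264) = 9478657/2298912.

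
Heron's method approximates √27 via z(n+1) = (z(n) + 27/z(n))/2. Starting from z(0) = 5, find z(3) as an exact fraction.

3650401/702520

z(1) = (5 + 27/5)/2 = 26/5.
z(2) = (26/5 + 27/(26/5))/2 = 1351/260.
z(3) = (1351/260 + 27/(1351/260))/2 = 3650401/702520.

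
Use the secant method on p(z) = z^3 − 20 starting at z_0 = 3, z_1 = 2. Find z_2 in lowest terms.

50/19

p(3) = 7, p(2) = −12. z_2 = 2 − (−12)·(2 − 3)/((−12) − 7) = 50/19.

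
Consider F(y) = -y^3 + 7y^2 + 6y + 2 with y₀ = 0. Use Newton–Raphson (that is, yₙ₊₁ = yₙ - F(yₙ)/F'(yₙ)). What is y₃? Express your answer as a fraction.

F'(y) = -3y^2 + 14y + 6.
F(0) = 2, F'(0) = 6, so y₁ = 0 - 2/6 = -1/3.
F(-1/3) = 22/27, F'(-1/3) = 1, so y₂ = (-1/3) - (22/27)/1 = -31/27.
F(-31/27) = 115192/19683, F'(-31/27) = -3409/243, so y₃ = (-31/27) - (115192/19683)/(-3409/243) = -28835/39447.

-28835/39447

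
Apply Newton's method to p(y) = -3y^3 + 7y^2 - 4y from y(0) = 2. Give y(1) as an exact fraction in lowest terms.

p'(y) = -9y^2 + 14y - 4.
p(2) = -4, p'(2) = -12, so y(1) = 2 - (-4)/(-12) = 5/3.

5/3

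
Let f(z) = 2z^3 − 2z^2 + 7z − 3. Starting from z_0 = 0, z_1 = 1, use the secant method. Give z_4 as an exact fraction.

f(0) = −3, f(1) = 4. z_2 = 1 − 4·(1 − 0)/(4 − (−3)) = 3/7.
f(1) = 4, f(3/7) = −72/343. z_3 = (3/7) − (−72/343)·((3/7) − 1)/((−72/343) − 4) = 165/361.
f(3/7) = −72/343, f(165/361) = −1289088/47045881. z_4 = (165/361) − (−1289088/47045881)·((165/361) − (3/7))/((−1289088/47045881) − (−72/343)) = 18871077/40904809.

18871077/40904809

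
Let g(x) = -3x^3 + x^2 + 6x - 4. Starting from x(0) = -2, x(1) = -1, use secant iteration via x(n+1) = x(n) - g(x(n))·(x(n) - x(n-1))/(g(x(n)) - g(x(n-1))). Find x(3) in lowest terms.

g(-2) = 12, g(-1) = -6. x(2) = (-1) - (-6)·((-1) - (-2))/((-6) - 12) = -4/3.
g(-1) = -6, g(-4/3) = -28/9. x(3) = (-4/3) - (-28/9)·((-4/3) - (-1))/((-28/9) - (-6)) = -22/13.

-22/13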